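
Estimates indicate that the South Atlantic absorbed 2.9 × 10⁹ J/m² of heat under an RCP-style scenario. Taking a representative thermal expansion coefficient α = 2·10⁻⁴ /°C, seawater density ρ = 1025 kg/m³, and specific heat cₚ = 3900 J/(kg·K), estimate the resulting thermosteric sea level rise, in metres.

Δh ≈ 0.145 m

Δh = αQ/(ρcₚ) = 2×10⁻⁴ × 2.9×10⁹ / (1025 × 3900) ≈ 0.14509 m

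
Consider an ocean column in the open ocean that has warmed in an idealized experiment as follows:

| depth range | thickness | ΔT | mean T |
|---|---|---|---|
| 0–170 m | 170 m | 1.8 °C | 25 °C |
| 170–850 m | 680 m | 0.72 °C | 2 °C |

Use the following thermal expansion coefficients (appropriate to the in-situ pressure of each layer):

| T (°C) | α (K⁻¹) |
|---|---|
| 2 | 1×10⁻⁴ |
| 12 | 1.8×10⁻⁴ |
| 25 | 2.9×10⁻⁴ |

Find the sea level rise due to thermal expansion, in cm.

Layer 1 at 25 °C → α = 2.9×10⁻⁴ K⁻¹
Layer 2 at 2 °C → α = 1×10⁻⁴ K⁻¹
0–170 m: 170 × 1.8 × 2.9×10⁻⁴ = 0.08874 m
Layer 2: 0.72 × 680 × 1×10⁻⁴ = 0.04896 m
Δh = 0.08874 + 0.04896 = 0.13770 m ≈ 14 cm

about 14 cm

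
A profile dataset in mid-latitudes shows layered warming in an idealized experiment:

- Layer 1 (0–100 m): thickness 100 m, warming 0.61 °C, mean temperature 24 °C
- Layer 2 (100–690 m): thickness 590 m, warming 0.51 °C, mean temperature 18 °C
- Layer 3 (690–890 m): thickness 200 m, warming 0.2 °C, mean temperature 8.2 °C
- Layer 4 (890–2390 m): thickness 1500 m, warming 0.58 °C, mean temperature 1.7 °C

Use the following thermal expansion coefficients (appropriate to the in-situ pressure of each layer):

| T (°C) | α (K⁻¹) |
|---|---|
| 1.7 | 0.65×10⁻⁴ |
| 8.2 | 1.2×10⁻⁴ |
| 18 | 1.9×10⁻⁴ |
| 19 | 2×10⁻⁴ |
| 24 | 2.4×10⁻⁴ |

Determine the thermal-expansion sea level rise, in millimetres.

about 130 mm

Layer 1 at 24 °C → α = 2.4×10⁻⁴ K⁻¹
Layer 2 at 18 °C → α = 1.9×10⁻⁴ K⁻¹
Layer 3 at 8.2 °C → α = 1.2×10⁻⁴ K⁻¹
Layer 4 at 1.7 °C → α = 0.65×10⁻⁴ K⁻¹
100 × 0.61 × 2.4×10⁻⁴ = 0.01464 m
Layer 2: 0.51 × 1.9×10⁻⁴ × 590 = 0.057171 m
1.2×10⁻⁴ × 0.2 × 200 = 0.00480 m
Layer 4: 0.65×10⁻⁴ × 1500 × 0.58 = 0.05655 m
Δh = 0.01464 + 0.057171 + 0.00480 + 0.05655 = 0.133161 m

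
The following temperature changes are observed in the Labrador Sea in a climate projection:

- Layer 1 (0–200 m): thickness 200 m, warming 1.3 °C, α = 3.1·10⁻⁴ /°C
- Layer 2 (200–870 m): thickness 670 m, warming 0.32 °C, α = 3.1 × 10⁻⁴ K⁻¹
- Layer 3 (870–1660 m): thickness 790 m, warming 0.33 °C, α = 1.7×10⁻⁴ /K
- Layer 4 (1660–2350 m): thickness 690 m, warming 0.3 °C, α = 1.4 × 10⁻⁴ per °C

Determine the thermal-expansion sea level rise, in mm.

0–200 m: 1.3 × 200 × 3.1×10⁻⁴ = 0.08060 m
Layer 2: 3.1×10⁻⁴ × 0.32 × 670 = 0.066464 m
Layer 3: 790 × 1.7×10⁻⁴ × 0.33 = 0.044319 m
1660–2350 m: 1.4×10⁻⁴ × 0.3 × 690 = 0.02898 m
Δh = 0.08060 + 0.066464 + 0.044319 + 0.02898 = 0.220363 m ≈ 220 mm

220 mm of thermosteric rise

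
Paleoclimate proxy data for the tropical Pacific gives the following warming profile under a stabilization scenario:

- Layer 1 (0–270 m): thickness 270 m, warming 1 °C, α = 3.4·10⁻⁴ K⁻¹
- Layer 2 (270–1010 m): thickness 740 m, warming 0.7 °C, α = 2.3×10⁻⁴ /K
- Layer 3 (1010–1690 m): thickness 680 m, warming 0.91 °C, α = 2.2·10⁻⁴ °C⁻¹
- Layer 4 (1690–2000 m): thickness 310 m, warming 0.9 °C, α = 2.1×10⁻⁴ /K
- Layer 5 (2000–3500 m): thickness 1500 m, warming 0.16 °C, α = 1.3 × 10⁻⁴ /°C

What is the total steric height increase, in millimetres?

Δh = 437 mm

Layer 1: 3.4×10⁻⁴ × 1 × 270 = 0.09180 m
270–1010 m: 0.7 × 2.3×10⁻⁴ × 740 = 0.11914 m
1010–1690 m: 0.91 × 2.2×10⁻⁴ × 680 = 0.136136 m
1690–2000 m: 0.9 × 310 × 2.1×10⁻⁴ = 0.05859 m
2000–3500 m: 1500 × 1.3×10⁻⁴ × 0.16 = 0.03120 m
Δh = 0.09180 + 0.11914 + 0.136136 + 0.05859 + 0.03120 = 0.436866 m ≈ 437 mm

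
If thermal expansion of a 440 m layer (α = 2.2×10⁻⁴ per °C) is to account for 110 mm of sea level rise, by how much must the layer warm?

ΔT = Δh/(αH) = 0.11 / (2.2×10⁻⁴ × 440) ≈ 1.136 K

about 1.14 K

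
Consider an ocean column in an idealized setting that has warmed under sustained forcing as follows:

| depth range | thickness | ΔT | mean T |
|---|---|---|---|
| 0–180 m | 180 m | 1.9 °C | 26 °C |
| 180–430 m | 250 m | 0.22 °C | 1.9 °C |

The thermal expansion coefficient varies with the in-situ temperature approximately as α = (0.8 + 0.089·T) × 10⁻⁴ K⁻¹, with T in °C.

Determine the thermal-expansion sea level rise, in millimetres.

Layer 1: α = (0.8 + 0.089×26)×10⁻⁴ = 3.114×10⁻⁴ K⁻¹
Layer 2: α = (0.8 + 0.089×1.9)×10⁻⁴ = 0.9691×10⁻⁴ K⁻¹
1.9 × 180 × 3.114×10⁻⁴ = 0.1064988 m
Layer 2: 0.22 × 250 × 0.9691×10⁻⁴ = 0.00533005 m
Δh = 0.1064988 + 0.00533005 = 0.11182885 m ≈ 112 mm

112 mm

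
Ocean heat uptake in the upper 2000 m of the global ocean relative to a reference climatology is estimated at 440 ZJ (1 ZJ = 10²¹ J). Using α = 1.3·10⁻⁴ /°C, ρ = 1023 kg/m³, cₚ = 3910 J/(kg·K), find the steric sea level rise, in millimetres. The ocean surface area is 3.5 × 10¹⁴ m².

Δh = 40.9 mm

Per unit area: Q = 440×10²¹ / (3.5×10¹⁴) ≈ 1.257×10⁹ J/m²
Δh = αQ/(ρcₚ) = 1.3×10⁻⁴ × 1.257×10⁹ / (1023 × 3910) ≈ 0.040853 m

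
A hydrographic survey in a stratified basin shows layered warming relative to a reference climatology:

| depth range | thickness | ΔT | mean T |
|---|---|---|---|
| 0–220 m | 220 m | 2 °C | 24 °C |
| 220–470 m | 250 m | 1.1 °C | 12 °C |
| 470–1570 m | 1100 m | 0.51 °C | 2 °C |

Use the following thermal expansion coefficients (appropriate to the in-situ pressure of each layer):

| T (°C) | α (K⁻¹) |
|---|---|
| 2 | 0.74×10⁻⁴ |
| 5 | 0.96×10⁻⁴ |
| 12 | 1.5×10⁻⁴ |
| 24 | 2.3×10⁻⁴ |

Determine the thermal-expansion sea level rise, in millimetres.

Δh ≈ 184 mm

Layer 1 at 24 °C → α = 2.3×10⁻⁴ K⁻¹
Layer 2 at 12 °C → α = 1.5×10⁻⁴ K⁻¹
Layer 3 at 2 °C → α = 0.74×10⁻⁴ K⁻¹
Layer 1: 2.3×10⁻⁴ × 220 × 2 = 0.10120 m
Layer 2: 250 × 1.5×10⁻⁴ × 1.1 = 0.04125 m
1100 × 0.74×10⁻⁴ × 0.51 = 0.041514 m
Δh = 0.10120 + 0.04125 + 0.041514 = 0.183964 m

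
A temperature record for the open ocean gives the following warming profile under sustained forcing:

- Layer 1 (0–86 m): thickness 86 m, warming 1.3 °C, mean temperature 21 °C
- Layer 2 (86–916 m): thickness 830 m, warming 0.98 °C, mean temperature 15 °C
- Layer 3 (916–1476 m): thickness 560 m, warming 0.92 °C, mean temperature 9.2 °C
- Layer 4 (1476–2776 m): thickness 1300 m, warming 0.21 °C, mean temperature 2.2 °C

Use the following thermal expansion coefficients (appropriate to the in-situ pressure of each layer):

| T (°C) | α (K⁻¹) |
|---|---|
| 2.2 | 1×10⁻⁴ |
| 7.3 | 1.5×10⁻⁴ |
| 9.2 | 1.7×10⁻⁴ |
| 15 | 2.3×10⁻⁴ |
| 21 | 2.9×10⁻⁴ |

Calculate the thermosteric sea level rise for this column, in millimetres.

Layer 1 at 21 °C → α = 2.9×10⁻⁴ K⁻¹
Layer 2 at 15 °C → α = 2.3×10⁻⁴ K⁻¹
Layer 3 at 9.2 °C → α = 1.7×10⁻⁴ K⁻¹
Layer 4 at 2.2 °C → α = 1×10⁻⁴ K⁻¹
Layer 1: 86 × 2.9×10⁻⁴ × 1.3 = 0.032422 m
2.3×10⁻⁴ × 830 × 0.98 = 0.187082 m
Layer 3: 0.92 × 560 × 1.7×10⁻⁴ = 0.087584 m
Layer 4: 1300 × 1×10⁻⁴ × 0.21 = 0.02730 m
Δh = 0.032422 + 0.187082 + 0.087584 + 0.02730 = 0.334388 m

Δh = 334 mm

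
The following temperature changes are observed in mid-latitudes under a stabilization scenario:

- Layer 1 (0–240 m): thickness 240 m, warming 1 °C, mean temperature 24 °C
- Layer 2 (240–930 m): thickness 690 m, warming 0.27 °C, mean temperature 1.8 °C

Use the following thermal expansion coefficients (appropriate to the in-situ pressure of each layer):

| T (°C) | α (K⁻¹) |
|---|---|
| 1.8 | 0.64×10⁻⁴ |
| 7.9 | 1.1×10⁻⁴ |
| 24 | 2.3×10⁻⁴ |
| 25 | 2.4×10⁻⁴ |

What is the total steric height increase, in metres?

Layer 1 at 24 °C → α = 2.3×10⁻⁴ K⁻¹
Layer 2 at 1.8 °C → α = 0.64×10⁻⁴ K⁻¹
Layer 1: 2.3×10⁻⁴ × 1 × 240 = 0.05520 m
690 × 0.27 × 0.64×10⁻⁴ = 0.0119232 m
Δh = 0.05520 + 0.0119232 = 0.0671232 m

Δh = 0.0671 m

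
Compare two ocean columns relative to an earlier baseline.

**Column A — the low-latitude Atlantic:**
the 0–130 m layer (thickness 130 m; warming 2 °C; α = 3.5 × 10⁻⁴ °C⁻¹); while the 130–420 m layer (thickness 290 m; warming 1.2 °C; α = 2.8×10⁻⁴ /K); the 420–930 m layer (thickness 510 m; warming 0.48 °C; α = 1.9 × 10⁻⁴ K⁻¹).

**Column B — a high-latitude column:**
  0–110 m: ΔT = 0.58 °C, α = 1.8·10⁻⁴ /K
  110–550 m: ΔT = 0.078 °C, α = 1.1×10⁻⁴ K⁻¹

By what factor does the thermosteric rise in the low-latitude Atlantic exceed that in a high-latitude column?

15

A 0–130 m: 3.5×10⁻⁴ × 2 × 130 = 0.09100 m
A 290 × 2.8×10⁻⁴ × 1.2 = 0.09744 m
A 420–930 m: 0.48 × 510 × 1.9×10⁻⁴ = 0.046512 m
A total: 0.234952 m
B 110 × 1.8×10⁻⁴ × 0.58 = 0.011484 m
B Layer 2: 440 × 0.078 × 1.1×10⁻⁴ = 0.0037752 m
B total: 0.0152592 m
Ratio: 0.234952 / 0.0152592 ≈ 15.40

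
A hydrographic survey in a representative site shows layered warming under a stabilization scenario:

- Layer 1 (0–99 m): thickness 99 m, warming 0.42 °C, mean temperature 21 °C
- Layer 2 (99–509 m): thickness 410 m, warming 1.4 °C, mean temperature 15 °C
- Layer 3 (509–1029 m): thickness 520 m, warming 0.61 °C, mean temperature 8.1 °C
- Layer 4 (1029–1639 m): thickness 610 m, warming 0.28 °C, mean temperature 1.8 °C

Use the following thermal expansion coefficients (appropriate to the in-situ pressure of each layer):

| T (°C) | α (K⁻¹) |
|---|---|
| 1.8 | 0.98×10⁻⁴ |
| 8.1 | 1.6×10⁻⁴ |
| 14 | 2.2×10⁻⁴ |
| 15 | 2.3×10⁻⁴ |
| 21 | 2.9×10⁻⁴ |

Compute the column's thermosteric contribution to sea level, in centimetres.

Layer 1 at 21 °C → α = 2.9×10⁻⁴ K⁻¹
Layer 2 at 15 °C → α = 2.3×10⁻⁴ K⁻¹
Layer 3 at 8.1 °C → α = 1.6×10⁻⁴ K⁻¹
Layer 4 at 1.8 °C → α = 0.98×10⁻⁴ K⁻¹
Layer 1: 2.9×10⁻⁴ × 0.42 × 99 = 0.0120582 m
2.3×10⁻⁴ × 1.4 × 410 = 0.13202 m
0.61 × 1.6×10⁻⁴ × 520 = 0.050752 m
Layer 4: 0.28 × 610 × 0.98×10⁻⁴ = 0.0167384 m
Δh = 0.0120582 + 0.13202 + 0.050752 + 0.0167384 = 0.2115686 m ≈ 21.2 cm

Δh ≈ 21.2 cm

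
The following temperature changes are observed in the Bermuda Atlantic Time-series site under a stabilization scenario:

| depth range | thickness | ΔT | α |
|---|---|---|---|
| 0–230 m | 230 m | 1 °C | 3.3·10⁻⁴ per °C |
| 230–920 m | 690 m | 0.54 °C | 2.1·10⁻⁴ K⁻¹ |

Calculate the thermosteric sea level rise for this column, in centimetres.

Δh ≈ 15.4 cm

230 × 3.3×10⁻⁴ × 1 = 0.07590 m
230–920 m: 0.54 × 690 × 2.1×10⁻⁴ = 0.078246 m
Δh = 0.07590 + 0.078246 = 0.154146 m ≈ 15.4 cm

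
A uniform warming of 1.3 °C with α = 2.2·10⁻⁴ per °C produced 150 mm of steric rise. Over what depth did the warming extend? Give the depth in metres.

H = Δh/(αΔT) = 0.15 / (2.2×10⁻⁴ × 1.3) ≈ 524.5 m

H ≈ 520 m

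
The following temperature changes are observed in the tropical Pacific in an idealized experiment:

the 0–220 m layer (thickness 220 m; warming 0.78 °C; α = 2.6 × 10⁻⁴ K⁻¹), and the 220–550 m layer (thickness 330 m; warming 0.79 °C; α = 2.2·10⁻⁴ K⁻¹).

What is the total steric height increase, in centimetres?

0–220 m: 0.78 × 2.6×10⁻⁴ × 220 = 0.044616 m
330 × 0.79 × 2.2×10⁻⁴ = 0.057354 m
Δh = 0.044616 + 0.057354 = 0.10197 m

about 10.2 cm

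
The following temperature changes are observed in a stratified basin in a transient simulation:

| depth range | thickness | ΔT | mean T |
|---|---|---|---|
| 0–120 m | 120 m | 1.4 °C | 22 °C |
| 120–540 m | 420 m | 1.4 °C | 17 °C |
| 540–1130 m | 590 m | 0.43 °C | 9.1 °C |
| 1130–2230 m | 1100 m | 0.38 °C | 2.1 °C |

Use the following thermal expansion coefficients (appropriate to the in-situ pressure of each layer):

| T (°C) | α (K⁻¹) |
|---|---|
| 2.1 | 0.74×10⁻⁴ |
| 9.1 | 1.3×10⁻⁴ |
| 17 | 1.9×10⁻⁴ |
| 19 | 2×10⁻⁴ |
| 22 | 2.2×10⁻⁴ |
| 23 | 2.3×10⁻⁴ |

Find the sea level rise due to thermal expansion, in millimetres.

Layer 1 at 22 °C → α = 2.2×10⁻⁴ K⁻¹
Layer 2 at 17 °C → α = 1.9×10⁻⁴ K⁻¹
Layer 3 at 9.1 °C → α = 1.3×10⁻⁴ K⁻¹
Layer 4 at 2.1 °C → α = 0.74×10⁻⁴ K⁻¹
2.2×10⁻⁴ × 1.4 × 120 = 0.03696 m
Layer 2: 1.9×10⁻⁴ × 1.4 × 420 = 0.11172 m
Layer 3: 590 × 1.3×10⁻⁴ × 0.43 = 0.032981 m
Layer 4: 0.74×10⁻⁴ × 0.38 × 1100 = 0.030932 m
Δh = 0.03696 + 0.11172 + 0.032981 + 0.030932 = 0.212593 m ≈ 210 mm

about 210 mm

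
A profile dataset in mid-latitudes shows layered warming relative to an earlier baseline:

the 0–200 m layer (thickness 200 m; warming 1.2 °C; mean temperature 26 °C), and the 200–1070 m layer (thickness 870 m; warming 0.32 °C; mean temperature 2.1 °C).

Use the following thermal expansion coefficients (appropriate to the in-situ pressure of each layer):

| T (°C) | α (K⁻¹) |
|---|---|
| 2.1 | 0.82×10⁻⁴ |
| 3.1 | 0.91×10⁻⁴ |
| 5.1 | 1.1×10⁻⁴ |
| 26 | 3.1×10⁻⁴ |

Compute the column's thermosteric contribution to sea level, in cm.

Layer 1 at 26 °C → α = 3.1×10⁻⁴ K⁻¹
Layer 2 at 2.1 °C → α = 0.82×10⁻⁴ K⁻¹
Layer 1: 200 × 1.2 × 3.1×10⁻⁴ = 0.07440 m
Layer 2: 0.32 × 870 × 0.82×10⁻⁴ = 0.0228288 m
Δh = 0.07440 + 0.0228288 = 0.0972288 m ≈ 9.72 cm

9.72 cm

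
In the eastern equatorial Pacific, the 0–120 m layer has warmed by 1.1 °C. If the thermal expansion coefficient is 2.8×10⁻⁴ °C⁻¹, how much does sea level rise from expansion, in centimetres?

Δh ≈ 3.70 cm

Δh = αΔT·H = 2.8×10⁻⁴ × 1.1 × 120 = 0.03696 m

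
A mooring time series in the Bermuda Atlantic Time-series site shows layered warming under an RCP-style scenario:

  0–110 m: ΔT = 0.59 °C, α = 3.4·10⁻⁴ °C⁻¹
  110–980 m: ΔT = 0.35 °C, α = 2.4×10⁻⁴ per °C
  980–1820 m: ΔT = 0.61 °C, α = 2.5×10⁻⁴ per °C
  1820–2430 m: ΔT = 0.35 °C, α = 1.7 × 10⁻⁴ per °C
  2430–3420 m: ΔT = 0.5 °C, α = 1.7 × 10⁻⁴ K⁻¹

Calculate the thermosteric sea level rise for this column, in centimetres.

Δh = 34 cm

0–110 m: 3.4×10⁻⁴ × 0.59 × 110 = 0.022066 m
110–980 m: 0.35 × 870 × 2.4×10⁻⁴ = 0.07308 m
980–1820 m: 840 × 0.61 × 2.5×10⁻⁴ = 0.12810 m
1820–2430 m: 0.35 × 1.7×10⁻⁴ × 610 = 0.036295 m
Layer 5: 990 × 0.5 × 1.7×10⁻⁴ = 0.08415 m
Δh = 0.022066 + 0.07308 + 0.12810 + 0.036295 + 0.08415 = 0.343691 m ≈ 34 cm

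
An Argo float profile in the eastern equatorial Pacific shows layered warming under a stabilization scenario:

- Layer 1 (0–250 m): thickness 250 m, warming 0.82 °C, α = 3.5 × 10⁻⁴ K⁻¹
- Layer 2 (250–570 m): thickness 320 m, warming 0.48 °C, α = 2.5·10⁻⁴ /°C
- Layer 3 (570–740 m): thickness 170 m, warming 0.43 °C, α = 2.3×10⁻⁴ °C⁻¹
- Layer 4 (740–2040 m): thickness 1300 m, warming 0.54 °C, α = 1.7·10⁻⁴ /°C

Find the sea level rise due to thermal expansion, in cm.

Δh = 24.6 cm

0–250 m: 3.5×10⁻⁴ × 250 × 0.82 = 0.07175 m
Layer 2: 320 × 0.48 × 2.5×10⁻⁴ = 0.03840 m
170 × 2.3×10⁻⁴ × 0.43 = 0.016813 m
Layer 4: 1300 × 1.7×10⁻⁴ × 0.54 = 0.11934 m
Δh = 0.07175 + 0.03840 + 0.016813 + 0.11934 = 0.246303 m ≈ 24.6 cm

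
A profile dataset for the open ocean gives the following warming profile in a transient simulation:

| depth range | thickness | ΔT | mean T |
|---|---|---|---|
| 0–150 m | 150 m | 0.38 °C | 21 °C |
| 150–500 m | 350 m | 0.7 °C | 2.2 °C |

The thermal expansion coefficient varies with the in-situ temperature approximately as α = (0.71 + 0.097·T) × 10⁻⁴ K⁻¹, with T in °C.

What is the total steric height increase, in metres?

0.0383 m

Layer 1: α = (0.71 + 0.097×21)×10⁻⁴ = 2.747×10⁻⁴ K⁻¹
Layer 2: α = (0.71 + 0.097×2.2)×10⁻⁴ = 0.9234×10⁻⁴ K⁻¹
0–150 m: 2.747×10⁻⁴ × 0.38 × 150 = 0.0156579 m
150–500 m: 350 × 0.7 × 0.9234×10⁻⁴ = 0.0226233 m
Δh = 0.0156579 + 0.0226233 = 0.0382812 m ≈ 0.0383 m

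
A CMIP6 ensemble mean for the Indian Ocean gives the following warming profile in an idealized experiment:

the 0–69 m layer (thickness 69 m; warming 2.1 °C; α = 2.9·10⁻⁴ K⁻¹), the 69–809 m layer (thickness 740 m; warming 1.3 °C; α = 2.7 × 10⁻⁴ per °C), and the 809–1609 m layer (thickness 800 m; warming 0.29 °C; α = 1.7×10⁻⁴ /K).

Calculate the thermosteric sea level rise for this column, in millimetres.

2.9×10⁻⁴ × 2.1 × 69 = 0.042021 m
69–809 m: 740 × 1.3 × 2.7×10⁻⁴ = 0.25974 m
1.7×10⁻⁴ × 800 × 0.29 = 0.03944 m
Δh = 0.042021 + 0.25974 + 0.03944 = 0.341201 m ≈ 340 mm

340 mm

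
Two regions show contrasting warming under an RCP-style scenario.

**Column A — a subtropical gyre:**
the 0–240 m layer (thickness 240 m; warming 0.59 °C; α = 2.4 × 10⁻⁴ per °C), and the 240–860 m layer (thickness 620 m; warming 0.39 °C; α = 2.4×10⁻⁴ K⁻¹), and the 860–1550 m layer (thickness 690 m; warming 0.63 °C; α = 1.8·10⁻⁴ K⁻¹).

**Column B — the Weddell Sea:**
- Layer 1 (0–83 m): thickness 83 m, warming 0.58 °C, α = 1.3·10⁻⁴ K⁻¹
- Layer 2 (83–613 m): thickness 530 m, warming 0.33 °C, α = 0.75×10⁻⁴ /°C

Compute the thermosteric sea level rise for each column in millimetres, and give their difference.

A Layer 1: 2.4×10⁻⁴ × 240 × 0.59 = 0.033984 m
A 240–860 m: 0.39 × 620 × 2.4×10⁻⁴ = 0.058032 m
A 1.8×10⁻⁴ × 690 × 0.63 = 0.078246 m
A total: 0.170262 m
B 1.3×10⁻⁴ × 83 × 0.58 = 0.0062582 m
B Layer 2: 0.33 × 530 × 0.75×10⁻⁴ = 0.0131175 m
B total: 0.0193757 m
Difference: 0.170262 − 0.0193757 = 0.1508863 m

A: 170 mm; B: 19 mm; difference 150 mm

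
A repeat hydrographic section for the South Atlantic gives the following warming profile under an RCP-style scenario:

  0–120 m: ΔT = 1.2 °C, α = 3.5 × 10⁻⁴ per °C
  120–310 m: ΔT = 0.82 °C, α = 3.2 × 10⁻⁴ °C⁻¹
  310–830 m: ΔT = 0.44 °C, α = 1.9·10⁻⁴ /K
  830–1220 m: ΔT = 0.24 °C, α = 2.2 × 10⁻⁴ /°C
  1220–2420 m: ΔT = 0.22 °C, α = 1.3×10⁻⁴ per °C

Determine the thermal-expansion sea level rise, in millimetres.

Δh ≈ 199 mm

Layer 1: 3.5×10⁻⁴ × 120 × 1.2 = 0.05040 m
120–310 m: 0.82 × 3.2×10⁻⁴ × 190 = 0.049856 m
Layer 3: 520 × 1.9×10⁻⁴ × 0.44 = 0.043472 m
0.24 × 2.2×10⁻⁴ × 390 = 0.020592 m
1220–2420 m: 1.3×10⁻⁴ × 1200 × 0.22 = 0.03432 m
Δh = 0.05040 + 0.049856 + 0.043472 + 0.020592 + 0.03432 = 0.19864 m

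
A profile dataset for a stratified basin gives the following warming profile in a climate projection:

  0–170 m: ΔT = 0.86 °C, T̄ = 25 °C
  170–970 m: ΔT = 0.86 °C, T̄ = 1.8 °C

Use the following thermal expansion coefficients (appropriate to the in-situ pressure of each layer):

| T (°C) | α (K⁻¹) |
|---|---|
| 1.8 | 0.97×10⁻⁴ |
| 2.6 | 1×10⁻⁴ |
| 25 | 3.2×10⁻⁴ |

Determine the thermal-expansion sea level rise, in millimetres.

Layer 1 at 25 °C → α = 3.2×10⁻⁴ K⁻¹
Layer 2 at 1.8 °C → α = 0.97×10⁻⁴ K⁻¹
0.86 × 3.2×10⁻⁴ × 170 = 0.046784 m
Layer 2: 800 × 0.86 × 0.97×10⁻⁴ = 0.066736 m
Δh = 0.046784 + 0.066736 = 0.11352 m ≈ 114 mm

Δh = 114 mm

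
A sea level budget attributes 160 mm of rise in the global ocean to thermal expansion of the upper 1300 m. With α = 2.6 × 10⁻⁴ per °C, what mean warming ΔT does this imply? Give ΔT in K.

0.47 K

ΔT = Δh/(αH) = 0.16 / (2.6×10⁻⁴ × 1300) ≈ 0.4734 K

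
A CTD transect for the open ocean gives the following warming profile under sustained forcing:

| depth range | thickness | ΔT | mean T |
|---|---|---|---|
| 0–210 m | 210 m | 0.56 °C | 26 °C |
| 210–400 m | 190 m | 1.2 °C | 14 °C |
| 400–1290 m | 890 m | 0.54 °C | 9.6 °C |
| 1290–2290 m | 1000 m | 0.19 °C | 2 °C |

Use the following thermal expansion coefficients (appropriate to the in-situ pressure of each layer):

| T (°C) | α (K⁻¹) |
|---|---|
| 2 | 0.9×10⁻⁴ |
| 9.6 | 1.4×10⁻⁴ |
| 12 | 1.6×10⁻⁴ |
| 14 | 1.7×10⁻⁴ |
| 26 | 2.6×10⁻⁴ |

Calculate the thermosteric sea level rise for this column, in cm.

Δh = 15 cm

Layer 1 at 26 °C → α = 2.6×10⁻⁴ K⁻¹
Layer 2 at 14 °C → α = 1.7×10⁻⁴ K⁻¹
Layer 3 at 9.6 °C → α = 1.4×10⁻⁴ K⁻¹
Layer 4 at 2 °C → α = 0.9×10⁻⁴ K⁻¹
Layer 1: 0.56 × 2.6×10⁻⁴ × 210 = 0.030576 m
210–400 m: 1.2 × 190 × 1.7×10⁻⁴ = 0.03876 m
400–1290 m: 1.4×10⁻⁴ × 890 × 0.54 = 0.067284 m
0.19 × 1000 × 0.9×10⁻⁴ = 0.01710 m
Δh = 0.030576 + 0.03876 + 0.067284 + 0.01710 = 0.15372 m ≈ 15 cm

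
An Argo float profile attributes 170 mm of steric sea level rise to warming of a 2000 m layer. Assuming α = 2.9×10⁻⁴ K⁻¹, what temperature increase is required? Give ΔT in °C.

ΔT = Δh/(αH) = 0.17 / (2.9×10⁻⁴ × 2000) ≈ 0.2931 °C

about 0.293 °C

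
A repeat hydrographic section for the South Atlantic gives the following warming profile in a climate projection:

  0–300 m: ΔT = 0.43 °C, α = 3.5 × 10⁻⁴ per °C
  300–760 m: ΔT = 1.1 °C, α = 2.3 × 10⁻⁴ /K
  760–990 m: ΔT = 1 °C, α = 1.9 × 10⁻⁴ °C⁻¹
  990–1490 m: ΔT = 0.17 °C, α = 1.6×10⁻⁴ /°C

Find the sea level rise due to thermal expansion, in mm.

Layer 1: 300 × 3.5×10⁻⁴ × 0.43 = 0.04515 m
2.3×10⁻⁴ × 1.1 × 460 = 0.11638 m
Layer 3: 1 × 230 × 1.9×10⁻⁴ = 0.04370 m
Layer 4: 1.6×10⁻⁴ × 500 × 0.17 = 0.01360 m
Δh = 0.04515 + 0.11638 + 0.04370 + 0.01360 = 0.21883 m ≈ 219 mm

219 mm of thermosteric rise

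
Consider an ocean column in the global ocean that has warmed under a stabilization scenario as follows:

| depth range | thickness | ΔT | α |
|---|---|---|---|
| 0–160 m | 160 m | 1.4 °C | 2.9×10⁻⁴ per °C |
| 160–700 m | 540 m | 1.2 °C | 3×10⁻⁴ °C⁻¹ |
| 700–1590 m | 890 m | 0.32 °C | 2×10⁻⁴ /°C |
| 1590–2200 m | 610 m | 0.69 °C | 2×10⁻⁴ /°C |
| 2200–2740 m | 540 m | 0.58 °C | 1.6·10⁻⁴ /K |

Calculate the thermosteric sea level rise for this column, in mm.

Layer 1: 160 × 1.4 × 2.9×10⁻⁴ = 0.06496 m
160–700 m: 3×10⁻⁴ × 1.2 × 540 = 0.19440 m
Layer 3: 0.32 × 890 × 2×10⁻⁴ = 0.05696 m
1590–2200 m: 610 × 0.69 × 2×10⁻⁴ = 0.08418 m
1.6×10⁻⁴ × 0.58 × 540 = 0.050112 m
Δh = 0.06496 + 0.19440 + 0.05696 + 0.08418 + 0.050112 = 0.450612 m

450 mm of thermosteric rise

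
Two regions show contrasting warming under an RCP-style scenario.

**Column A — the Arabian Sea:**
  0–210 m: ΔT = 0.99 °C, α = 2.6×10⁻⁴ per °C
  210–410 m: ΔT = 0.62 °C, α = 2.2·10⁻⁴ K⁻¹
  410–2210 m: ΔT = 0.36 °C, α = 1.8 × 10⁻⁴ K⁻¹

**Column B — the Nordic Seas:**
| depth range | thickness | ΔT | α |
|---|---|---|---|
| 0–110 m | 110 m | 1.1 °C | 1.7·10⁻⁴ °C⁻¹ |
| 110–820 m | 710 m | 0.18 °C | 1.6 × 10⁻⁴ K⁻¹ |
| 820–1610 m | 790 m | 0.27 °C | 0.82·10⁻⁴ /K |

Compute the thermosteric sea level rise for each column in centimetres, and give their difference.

A 0–210 m: 210 × 0.99 × 2.6×10⁻⁴ = 0.054054 m
A 0.62 × 200 × 2.2×10⁻⁴ = 0.02728 m
A 0.36 × 1800 × 1.8×10⁻⁴ = 0.11664 m
A total: 0.197974 m
B 0–110 m: 110 × 1.1 × 1.7×10⁻⁴ = 0.02057 m
B 110–820 m: 1.6×10⁻⁴ × 0.18 × 710 = 0.020448 m
B Layer 3: 790 × 0.27 × 0.82×10⁻⁴ = 0.0174906 m
B total: 0.0585086 m
Difference: 0.197974 − 0.0585086 = 0.1394654 m

Δh_A ≈ 20 cm, Δh_B ≈ 5.9 cm; difference ≈ 14 cm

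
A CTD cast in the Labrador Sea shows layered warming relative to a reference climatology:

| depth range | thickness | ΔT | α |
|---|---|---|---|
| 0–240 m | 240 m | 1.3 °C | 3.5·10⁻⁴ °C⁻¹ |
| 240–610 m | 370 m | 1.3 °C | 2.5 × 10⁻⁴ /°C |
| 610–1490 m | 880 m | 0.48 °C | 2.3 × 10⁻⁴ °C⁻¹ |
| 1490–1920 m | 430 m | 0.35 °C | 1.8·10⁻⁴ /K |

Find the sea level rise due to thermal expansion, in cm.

35.4 cm of thermosteric rise

Layer 1: 1.3 × 3.5×10⁻⁴ × 240 = 0.10920 m
Layer 2: 1.3 × 2.5×10⁻⁴ × 370 = 0.12025 m
610–1490 m: 2.3×10⁻⁴ × 880 × 0.48 = 0.097152 m
1490–1920 m: 430 × 1.8×10⁻⁴ × 0.35 = 0.02709 m
Δh = 0.10920 + 0.12025 + 0.097152 + 0.02709 = 0.353692 m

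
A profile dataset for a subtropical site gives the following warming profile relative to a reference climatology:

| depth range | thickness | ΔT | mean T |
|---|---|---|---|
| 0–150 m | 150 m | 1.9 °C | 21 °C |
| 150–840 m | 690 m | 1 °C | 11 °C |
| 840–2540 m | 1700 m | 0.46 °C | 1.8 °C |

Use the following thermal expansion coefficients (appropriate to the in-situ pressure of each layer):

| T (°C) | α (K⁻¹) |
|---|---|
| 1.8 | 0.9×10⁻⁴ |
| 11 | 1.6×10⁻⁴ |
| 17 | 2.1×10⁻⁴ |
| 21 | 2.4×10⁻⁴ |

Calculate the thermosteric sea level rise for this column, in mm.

249 mm

Layer 1 at 21 °C → α = 2.4×10⁻⁴ K⁻¹
Layer 2 at 11 °C → α = 1.6×10⁻⁴ K⁻¹
Layer 3 at 1.8 °C → α = 0.9×10⁻⁴ K⁻¹
Layer 1: 1.9 × 2.4×10⁻⁴ × 150 = 0.06840 m
Layer 2: 690 × 1 × 1.6×10⁻⁴ = 0.11040 m
Layer 3: 0.9×10⁻⁴ × 0.46 × 1700 = 0.07038 m
Δh = 0.06840 + 0.11040 + 0.07038 = 0.24918 m ≈ 249 mm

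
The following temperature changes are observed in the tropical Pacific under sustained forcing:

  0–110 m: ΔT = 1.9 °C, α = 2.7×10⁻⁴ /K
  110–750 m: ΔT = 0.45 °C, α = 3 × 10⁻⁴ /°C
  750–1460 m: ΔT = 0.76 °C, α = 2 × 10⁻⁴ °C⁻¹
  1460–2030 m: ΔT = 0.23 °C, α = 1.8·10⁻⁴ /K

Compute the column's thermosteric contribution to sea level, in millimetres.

274 mm

0–110 m: 2.7×10⁻⁴ × 110 × 1.9 = 0.05643 m
Layer 2: 3×10⁻⁴ × 640 × 0.45 = 0.08640 m
2×10⁻⁴ × 0.76 × 710 = 0.10792 m
Layer 4: 1.8×10⁻⁴ × 0.23 × 570 = 0.023598 m
Δh = 0.05643 + 0.08640 + 0.10792 + 0.023598 = 0.274348 m ≈ 274 mm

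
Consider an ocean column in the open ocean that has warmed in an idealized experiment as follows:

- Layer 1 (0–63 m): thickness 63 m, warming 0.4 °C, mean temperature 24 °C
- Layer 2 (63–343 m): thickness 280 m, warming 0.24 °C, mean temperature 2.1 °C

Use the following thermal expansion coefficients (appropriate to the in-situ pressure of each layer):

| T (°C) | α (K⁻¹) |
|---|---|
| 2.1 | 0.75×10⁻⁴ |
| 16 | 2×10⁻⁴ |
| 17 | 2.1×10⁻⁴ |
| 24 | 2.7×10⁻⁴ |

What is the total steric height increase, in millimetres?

Δh ≈ 11.8 mm

Layer 1 at 24 °C → α = 2.7×10⁻⁴ K⁻¹
Layer 2 at 2.1 °C → α = 0.75×10⁻⁴ K⁻¹
Layer 1: 0.4 × 63 × 2.7×10⁻⁴ = 0.006804 m
Layer 2: 280 × 0.24 × 0.75×10⁻⁴ = 0.00504 m
Δh = 0.006804 + 0.00504 = 0.011844 m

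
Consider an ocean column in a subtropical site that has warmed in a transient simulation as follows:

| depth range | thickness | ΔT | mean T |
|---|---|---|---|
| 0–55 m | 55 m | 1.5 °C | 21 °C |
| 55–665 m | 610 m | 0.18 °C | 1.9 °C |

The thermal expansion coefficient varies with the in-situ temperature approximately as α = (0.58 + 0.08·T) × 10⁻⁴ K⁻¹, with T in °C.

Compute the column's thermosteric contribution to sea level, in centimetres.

Layer 1: α = (0.58 + 0.08×21)×10⁻⁴ = 2.26×10⁻⁴ K⁻¹
Layer 2: α = (0.58 + 0.08×1.9)×10⁻⁴ = 0.732×10⁻⁴ K⁻¹
2.26×10⁻⁴ × 55 × 1.5 = 0.018645 m
0.732×10⁻⁴ × 0.18 × 610 = 0.00803736 m
Δh = 0.018645 + 0.00803736 = 0.02668236 m

2.7 cm of thermosteric rise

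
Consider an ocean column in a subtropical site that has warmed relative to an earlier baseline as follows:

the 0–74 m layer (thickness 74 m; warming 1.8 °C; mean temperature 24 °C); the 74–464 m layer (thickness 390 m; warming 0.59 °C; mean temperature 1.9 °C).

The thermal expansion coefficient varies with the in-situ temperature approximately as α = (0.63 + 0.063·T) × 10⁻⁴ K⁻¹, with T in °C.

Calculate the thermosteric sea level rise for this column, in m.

0.0458 m of thermosteric rise

Layer 1: α = (0.63 + 0.063×24)×10⁻⁴ = 2.142×10⁻⁴ K⁻¹
Layer 2: α = (0.63 + 0.063×1.9)×10⁻⁴ = 0.7497×10⁻⁴ K⁻¹
Layer 1: 2.142×10⁻⁴ × 74 × 1.8 = 0.02853144 m
390 × 0.59 × 0.7497×10⁻⁴ = 0.017250597 m
Δh = 0.02853144 + 0.017250597 = 0.045782037 m ≈ 0.0458 m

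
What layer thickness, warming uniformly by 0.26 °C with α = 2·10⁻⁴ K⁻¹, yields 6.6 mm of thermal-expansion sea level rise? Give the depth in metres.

H ≈ 130 m

H = Δh/(αΔT) = 0.0066 / (2×10⁻⁴ × 0.26) ≈ 126.9 m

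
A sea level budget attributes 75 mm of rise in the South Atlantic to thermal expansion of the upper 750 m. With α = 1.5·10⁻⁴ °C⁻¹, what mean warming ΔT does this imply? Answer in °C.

about 0.667 °C

ΔT = Δh/(αH) = 0.075 / (1.5×10⁻⁴ × 750) ≈ 0.6667 °C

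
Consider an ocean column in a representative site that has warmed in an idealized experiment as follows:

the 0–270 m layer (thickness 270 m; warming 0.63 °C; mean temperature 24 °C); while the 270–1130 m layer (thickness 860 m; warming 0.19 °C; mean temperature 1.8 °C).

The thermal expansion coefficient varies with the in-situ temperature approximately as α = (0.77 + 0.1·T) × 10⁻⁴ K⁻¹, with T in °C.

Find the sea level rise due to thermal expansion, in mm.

69.4 mm

Layer 1: α = (0.77 + 0.1×24)×10⁻⁴ = 3.17×10⁻⁴ K⁻¹
Layer 2: α = (0.77 + 0.1×1.8)×10⁻⁴ = 0.95×10⁻⁴ K⁻¹
Layer 1: 3.17×10⁻⁴ × 270 × 0.63 = 0.0539217 m
Layer 2: 0.19 × 0.95×10⁻⁴ × 860 = 0.015523 m
Δh = 0.0539217 + 0.015523 = 0.0694447 m ≈ 69.4 mm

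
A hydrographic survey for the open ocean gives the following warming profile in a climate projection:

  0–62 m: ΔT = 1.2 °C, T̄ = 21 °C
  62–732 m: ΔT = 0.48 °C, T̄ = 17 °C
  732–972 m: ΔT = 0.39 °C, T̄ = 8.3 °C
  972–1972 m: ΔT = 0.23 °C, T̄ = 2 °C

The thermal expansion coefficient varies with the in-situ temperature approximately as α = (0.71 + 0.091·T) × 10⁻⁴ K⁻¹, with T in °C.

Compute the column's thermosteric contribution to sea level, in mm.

Δh = 126 mm

Layer 1: α = (0.71 + 0.091×21)×10⁻⁴ = 2.621×10⁻⁴ K⁻¹
Layer 2: α = (0.71 + 0.091×17)×10⁻⁴ = 2.257×10⁻⁴ K⁻¹
Layer 3: α = (0.71 + 0.091×8.3)×10⁻⁴ = 1.4653×10⁻⁴ K⁻¹
Layer 4: α = (0.71 + 0.091×2)×10⁻⁴ = 0.892×10⁻⁴ K⁻¹
Layer 1: 1.2 × 62 × 2.621×10⁻⁴ = 0.01950024 m
Layer 2: 2.257×10⁻⁴ × 0.48 × 670 = 0.07258512 m
732–972 m: 240 × 0.39 × 1.4653×10⁻⁴ = 0.013715208 m
Layer 4: 0.23 × 0.892×10⁻⁴ × 1000 = 0.020516 m
Δh = 0.01950024 + 0.07258512 + 0.013715208 + 0.020516 = 0.126316568 m ≈ 126 mm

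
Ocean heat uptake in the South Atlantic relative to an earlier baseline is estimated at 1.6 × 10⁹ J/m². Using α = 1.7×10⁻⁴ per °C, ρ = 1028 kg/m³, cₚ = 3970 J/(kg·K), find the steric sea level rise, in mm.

Δh = αQ/(ρcₚ) = 1.7×10⁻⁴ × 1.6×10⁹ / (1028 × 3970) ≈ 0.066648 m

about 66.6 mm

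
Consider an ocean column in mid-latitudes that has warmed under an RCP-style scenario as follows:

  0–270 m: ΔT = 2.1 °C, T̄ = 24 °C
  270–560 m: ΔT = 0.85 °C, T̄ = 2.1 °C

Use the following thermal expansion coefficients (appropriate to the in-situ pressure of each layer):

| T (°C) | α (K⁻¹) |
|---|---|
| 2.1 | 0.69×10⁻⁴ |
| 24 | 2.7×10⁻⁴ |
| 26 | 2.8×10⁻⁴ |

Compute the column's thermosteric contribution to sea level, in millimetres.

170 mm

Layer 1 at 24 °C → α = 2.7×10⁻⁴ K⁻¹
Layer 2 at 2.1 °C → α = 0.69×10⁻⁴ K⁻¹
Layer 1: 2.7×10⁻⁴ × 270 × 2.1 = 0.15309 m
Layer 2: 0.69×10⁻⁴ × 290 × 0.85 = 0.0170085 m
Δh = 0.15309 + 0.0170085 = 0.1700985 m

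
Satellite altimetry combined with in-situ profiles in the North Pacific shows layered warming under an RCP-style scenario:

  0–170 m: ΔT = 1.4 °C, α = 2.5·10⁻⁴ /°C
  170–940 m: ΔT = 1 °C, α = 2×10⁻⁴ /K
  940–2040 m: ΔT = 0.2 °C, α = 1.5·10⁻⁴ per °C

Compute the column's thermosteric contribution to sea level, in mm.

1.4 × 170 × 2.5×10⁻⁴ = 0.05950 m
Layer 2: 2×10⁻⁴ × 1 × 770 = 0.15400 m
940–2040 m: 1100 × 1.5×10⁻⁴ × 0.2 = 0.03300 m
Δh = 0.05950 + 0.15400 + 0.03300 = 0.24650 m

Δh ≈ 247 mm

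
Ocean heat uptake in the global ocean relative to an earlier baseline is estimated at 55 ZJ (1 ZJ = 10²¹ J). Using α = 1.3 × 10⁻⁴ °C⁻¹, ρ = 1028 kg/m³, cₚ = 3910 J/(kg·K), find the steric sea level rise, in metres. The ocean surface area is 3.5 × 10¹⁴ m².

Per unit area: Q = 55×10²¹ / (3.5×10¹⁴) ≈ 1.571×10⁸ J/m²
Δh = αQ/(ρcₚ) = 1.3×10⁻⁴ × 1.571×10⁸ / (1028 × 3910) ≈ 0.005081 m

Δh = 0.0051 m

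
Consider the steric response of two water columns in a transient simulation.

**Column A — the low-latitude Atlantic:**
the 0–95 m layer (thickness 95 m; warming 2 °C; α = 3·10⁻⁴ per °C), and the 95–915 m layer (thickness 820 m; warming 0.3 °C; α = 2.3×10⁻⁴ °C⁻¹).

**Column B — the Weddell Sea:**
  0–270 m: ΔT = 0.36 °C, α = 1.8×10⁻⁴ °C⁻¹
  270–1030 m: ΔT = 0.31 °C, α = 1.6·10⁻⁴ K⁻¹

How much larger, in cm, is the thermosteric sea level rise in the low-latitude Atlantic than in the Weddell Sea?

A 2 × 3×10⁻⁴ × 95 = 0.05700 m
A Layer 2: 2.3×10⁻⁴ × 820 × 0.3 = 0.05658 m
A total: 0.11358 m
B Layer 1: 270 × 1.8×10⁻⁴ × 0.36 = 0.017496 m
B 760 × 0.31 × 1.6×10⁻⁴ = 0.037696 m
B total: 0.055192 m
Difference: 0.11358 − 0.055192 = 0.058388 m

5.8 cm larger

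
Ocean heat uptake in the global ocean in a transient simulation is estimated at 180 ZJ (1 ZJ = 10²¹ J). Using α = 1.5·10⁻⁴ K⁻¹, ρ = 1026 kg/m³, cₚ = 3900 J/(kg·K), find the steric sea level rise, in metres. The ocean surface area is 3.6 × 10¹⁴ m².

Per unit area: Q = 180×10²¹ / (3.6×10¹⁴) = 5×10⁸ J/m²
Δh = αQ/(ρcₚ) = 1.5×10⁻⁴ × 5×10⁸ / (1026 × 3900) ≈ 0.018743 m

about 0.0187 m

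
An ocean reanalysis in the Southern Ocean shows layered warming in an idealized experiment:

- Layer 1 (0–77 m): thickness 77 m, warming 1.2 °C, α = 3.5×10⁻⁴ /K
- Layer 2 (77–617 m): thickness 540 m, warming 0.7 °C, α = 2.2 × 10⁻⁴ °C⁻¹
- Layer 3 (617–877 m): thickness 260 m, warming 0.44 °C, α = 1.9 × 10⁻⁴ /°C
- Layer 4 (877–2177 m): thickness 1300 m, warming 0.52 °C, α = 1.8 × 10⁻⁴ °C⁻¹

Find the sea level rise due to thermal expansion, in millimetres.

0–77 m: 3.5×10⁻⁴ × 1.2 × 77 = 0.03234 m
Layer 2: 540 × 0.7 × 2.2×10⁻⁴ = 0.08316 m
617–877 m: 0.44 × 1.9×10⁻⁴ × 260 = 0.021736 m
0.52 × 1300 × 1.8×10⁻⁴ = 0.12168 m
Δh = 0.03234 + 0.08316 + 0.021736 + 0.12168 = 0.258916 m

259 mm of thermosteric rise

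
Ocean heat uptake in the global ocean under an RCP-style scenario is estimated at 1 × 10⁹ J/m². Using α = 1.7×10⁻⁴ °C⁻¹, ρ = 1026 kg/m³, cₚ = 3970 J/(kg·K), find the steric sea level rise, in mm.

42 mm

Δh = αQ/(ρcₚ) = 1.7×10⁻⁴ × 1×10⁹ / (1026 × 3970) ≈ 0.041736 m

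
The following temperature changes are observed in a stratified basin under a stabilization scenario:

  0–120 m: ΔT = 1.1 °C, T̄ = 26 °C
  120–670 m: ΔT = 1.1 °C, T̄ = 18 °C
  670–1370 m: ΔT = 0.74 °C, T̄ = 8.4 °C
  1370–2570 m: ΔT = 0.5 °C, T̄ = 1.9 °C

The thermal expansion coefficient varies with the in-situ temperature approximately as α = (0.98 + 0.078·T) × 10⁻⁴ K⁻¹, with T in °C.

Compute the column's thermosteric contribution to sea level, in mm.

Layer 1: α = (0.98 + 0.078×26)×10⁻⁴ = 3.008×10⁻⁴ K⁻¹
Layer 2: α = (0.98 + 0.078×18)×10⁻⁴ = 2.384×10⁻⁴ K⁻¹
Layer 3: α = (0.98 + 0.078×8.4)×10⁻⁴ = 1.6352×10⁻⁴ K⁻¹
Layer 4: α = (0.98 + 0.078×1.9)×10⁻⁴ = 1.1282×10⁻⁴ K⁻¹
Layer 1: 120 × 1.1 × 3.008×10⁻⁴ = 0.0397056 m
Layer 2: 550 × 2.384×10⁻⁴ × 1.1 = 0.144232 m
Layer 3: 700 × 1.6352×10⁻⁴ × 0.74 = 0.08470336 m
Layer 4: 1200 × 0.5 × 1.1282×10⁻⁴ = 0.067692 m
Δh = 0.0397056 + 0.144232 + 0.08470336 + 0.067692 = 0.33633296 m ≈ 336 mm

336 mm of thermosteric rise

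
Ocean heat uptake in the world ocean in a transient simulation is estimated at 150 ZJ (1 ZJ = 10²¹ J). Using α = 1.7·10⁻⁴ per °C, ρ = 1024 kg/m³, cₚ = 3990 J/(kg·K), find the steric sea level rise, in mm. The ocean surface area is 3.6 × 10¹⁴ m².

Per unit area: Q = 150×10²¹ / (3.6×10¹⁴) ≈ 4.167×10⁸ J/m²
Δh = αQ/(ρcₚ) = 1.7×10⁻⁴ × 4.167×10⁸ / (1024 × 3990) ≈ 0.017338 m

17.3 mm of thermosteric rise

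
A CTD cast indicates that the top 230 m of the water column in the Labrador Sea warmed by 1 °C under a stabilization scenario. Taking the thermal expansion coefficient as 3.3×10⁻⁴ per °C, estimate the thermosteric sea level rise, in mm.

Δh = αΔT·H = 3.3×10⁻⁴ × 1 × 230 = 0.07590 m

76 mm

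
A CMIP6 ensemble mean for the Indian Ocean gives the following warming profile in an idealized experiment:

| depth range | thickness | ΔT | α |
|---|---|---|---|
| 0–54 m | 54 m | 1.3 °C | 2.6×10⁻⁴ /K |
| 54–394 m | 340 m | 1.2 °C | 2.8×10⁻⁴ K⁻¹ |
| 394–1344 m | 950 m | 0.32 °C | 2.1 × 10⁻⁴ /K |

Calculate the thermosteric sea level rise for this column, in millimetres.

200 mm of thermosteric rise

0–54 m: 2.6×10⁻⁴ × 1.3 × 54 = 0.018252 m
54–394 m: 340 × 2.8×10⁻⁴ × 1.2 = 0.11424 m
394–1344 m: 0.32 × 2.1×10⁻⁴ × 950 = 0.06384 m
Δh = 0.018252 + 0.11424 + 0.06384 = 0.196332 m ≈ 200 mm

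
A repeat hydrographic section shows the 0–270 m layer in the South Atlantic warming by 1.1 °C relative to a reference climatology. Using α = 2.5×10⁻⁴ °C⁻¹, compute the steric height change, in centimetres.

about 7.4 cm

Δh = αΔT·H = 2.5×10⁻⁴ × 1.1 × 270 = 0.07425 m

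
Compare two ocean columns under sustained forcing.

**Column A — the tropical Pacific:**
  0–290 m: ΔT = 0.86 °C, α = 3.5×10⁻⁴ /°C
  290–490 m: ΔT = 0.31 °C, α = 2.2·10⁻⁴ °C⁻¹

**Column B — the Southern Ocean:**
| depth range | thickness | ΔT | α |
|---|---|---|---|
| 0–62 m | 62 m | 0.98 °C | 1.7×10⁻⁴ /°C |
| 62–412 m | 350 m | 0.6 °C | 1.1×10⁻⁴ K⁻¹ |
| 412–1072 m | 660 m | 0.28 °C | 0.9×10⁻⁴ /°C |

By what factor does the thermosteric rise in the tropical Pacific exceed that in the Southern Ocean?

A Layer 1: 3.5×10⁻⁴ × 290 × 0.86 = 0.08729 m
A Layer 2: 0.31 × 200 × 2.2×10⁻⁴ = 0.01364 m
A total: 0.10093 m
B Layer 1: 1.7×10⁻⁴ × 62 × 0.98 = 0.0103292 m
B Layer 2: 1.1×10⁻⁴ × 350 × 0.6 = 0.02310 m
B 660 × 0.28 × 0.9×10⁻⁴ = 0.016632 m
B total: 0.0500612 m
Ratio: 0.10093 / 0.0500612 ≈ 2.016

2.02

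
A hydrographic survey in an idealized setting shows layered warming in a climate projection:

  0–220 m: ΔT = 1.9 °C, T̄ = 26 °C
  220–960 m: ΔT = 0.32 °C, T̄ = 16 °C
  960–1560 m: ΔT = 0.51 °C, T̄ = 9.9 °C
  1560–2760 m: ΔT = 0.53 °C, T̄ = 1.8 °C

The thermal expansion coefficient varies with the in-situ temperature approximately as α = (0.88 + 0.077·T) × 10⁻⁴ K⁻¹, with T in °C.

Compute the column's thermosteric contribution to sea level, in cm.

28.6 cm of thermosteric rise

Layer 1: α = (0.88 + 0.077×26)×10⁻⁴ = 2.882×10⁻⁴ K⁻¹
Layer 2: α = (0.88 + 0.077×16)×10⁻⁴ = 2.112×10⁻⁴ K⁻¹
Layer 3: α = (0.88 + 0.077×9.9)×10⁻⁴ = 1.6423×10⁻⁴ K⁻¹
Layer 4: α = (0.88 + 0.077×1.8)×10⁻⁴ = 1.0186×10⁻⁴ K⁻¹
Layer 1: 220 × 1.9 × 2.882×10⁻⁴ = 0.1204676 m
Layer 2: 2.112×10⁻⁴ × 740 × 0.32 = 0.05001216 m
960–1560 m: 600 × 0.51 × 1.6423×10⁻⁴ = 0.05025438 m
Layer 4: 1.0186×10⁻⁴ × 0.53 × 1200 = 0.06478296 m
Δh = 0.1204676 + 0.05001216 + 0.05025438 + 0.06478296 = 0.2855171 m ≈ 28.6 cm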